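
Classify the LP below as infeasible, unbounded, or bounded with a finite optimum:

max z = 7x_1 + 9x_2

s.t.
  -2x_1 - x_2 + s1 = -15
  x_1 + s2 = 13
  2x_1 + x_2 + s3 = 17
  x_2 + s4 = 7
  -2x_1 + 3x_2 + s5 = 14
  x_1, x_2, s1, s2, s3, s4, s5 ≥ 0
The point (5, 7) satisfies every constraint, so the LP is feasible; the constraints give x_1 ≤ 13 and x_2 ≤ 7, which with x_1, x_2 ≥ 0 keep the feasible region inside a bounded box. A feasible, bounded LP attains a finite optimum at a vertex.

Evaluating z = 7x_1 + 9x_2 at each vertex:
  (7.5, 0): z = 52.5
  (8.5, 0): z = 59.5
  (5, 7): z = 98
  (4, 7): z = 91

Feasible with finite optimum z* = 98 at (5, 7).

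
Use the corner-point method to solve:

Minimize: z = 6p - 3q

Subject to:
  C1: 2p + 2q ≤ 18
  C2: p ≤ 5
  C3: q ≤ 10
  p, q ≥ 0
Each vertex is the intersection of two constraint boundaries that also satisfies all remaining constraints:
  p = 0 and q = 0 → (0, 0)
  p = 5 and q = 0 → (5, 0)
  2p + 2q = 18 and p = 5 → (5, 4)
  2p + 2q = 18 and p = 0 → (0, 9)

Evaluating z = 6p - 3q at each vertex:
  (0, 0): z = 0
  (5, 0): z = 30
  (5, 4): z = 18
  (0, 9): z = -27

The minimum is at (0, 9) with z = -27.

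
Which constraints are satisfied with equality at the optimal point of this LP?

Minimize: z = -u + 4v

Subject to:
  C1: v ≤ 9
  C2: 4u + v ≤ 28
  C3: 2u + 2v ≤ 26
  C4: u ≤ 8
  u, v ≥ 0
Optimal: u = 7, v = 0
Slack at optimum:
  C1: slack = 9
  C2: slack = 0 (binding)
  C3: slack = 12
  C4: slack = 1
  u ≥ 0: u = 7
  v ≥ 0: v = 0 (binding)
Binding constraints: C2, v ≥ 0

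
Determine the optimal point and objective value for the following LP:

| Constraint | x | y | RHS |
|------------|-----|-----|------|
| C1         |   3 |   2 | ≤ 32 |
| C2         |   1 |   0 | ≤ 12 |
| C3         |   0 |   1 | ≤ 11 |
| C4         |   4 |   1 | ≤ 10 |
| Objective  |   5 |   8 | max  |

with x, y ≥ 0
x = 0, y = 10, z = 80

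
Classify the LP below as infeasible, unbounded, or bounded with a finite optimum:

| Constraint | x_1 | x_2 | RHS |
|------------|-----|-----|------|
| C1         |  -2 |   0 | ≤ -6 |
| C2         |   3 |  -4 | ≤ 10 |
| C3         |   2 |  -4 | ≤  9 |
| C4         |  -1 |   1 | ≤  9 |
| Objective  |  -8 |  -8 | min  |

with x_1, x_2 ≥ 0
Feasible point: (3, 0) satisfies every constraint, so the LP is feasible.
Direction d = (1, 1): for each constraint row a, a·d ≤ 0 —
  (-2)(1) + (0)(1) = -2 ≤ 0
  (3)(1) + (-4)(1) = -1 ≤ 0
  (2)(1) + (-4)(1) = -2 ≤ 0
  (-1)(1) + (1)(1) = 0 ≤ 0
and d ≥ 0, so (3, 0) + t·d stays feasible for every t ≥ 0. Along this ray z = -8x_1 - 8x_2 changes by -16 per unit t, so z → −∞.

Unbounded: there is a feasible ray along which z → −∞.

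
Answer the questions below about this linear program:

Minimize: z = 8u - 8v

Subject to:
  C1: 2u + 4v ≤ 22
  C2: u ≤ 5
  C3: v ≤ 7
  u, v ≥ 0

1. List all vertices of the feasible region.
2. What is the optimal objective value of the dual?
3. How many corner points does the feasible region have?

1. (0, 0), (5, 0), (5, 3), (0, 5.5)
2. -44 (by strong duality, equal to the primal optimum)
3. 4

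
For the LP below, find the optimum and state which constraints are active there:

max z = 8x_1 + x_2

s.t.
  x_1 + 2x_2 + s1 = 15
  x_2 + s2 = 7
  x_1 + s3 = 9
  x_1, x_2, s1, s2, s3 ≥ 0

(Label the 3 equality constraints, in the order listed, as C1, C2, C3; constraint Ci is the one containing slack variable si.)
Optimal: x_1 = 9, x_2 = 3
Slack at optimum:
  C1: slack = 0 (binding)
  C2: slack = 4
  C3: slack = 0 (binding)
  x_1 ≥ 0: x_1 = 9
  x_2 ≥ 0: x_2 = 3
Binding constraints: C1, C3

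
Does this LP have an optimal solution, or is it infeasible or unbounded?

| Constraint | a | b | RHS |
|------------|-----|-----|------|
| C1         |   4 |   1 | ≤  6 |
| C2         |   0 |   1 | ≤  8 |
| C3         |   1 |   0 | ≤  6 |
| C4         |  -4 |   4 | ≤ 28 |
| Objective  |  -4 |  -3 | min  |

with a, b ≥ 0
The point (0, 6) satisfies every constraint, so the LP is feasible; the constraints give a ≤ 6 and b ≤ 8, which with a, b ≥ 0 keep the feasible region inside a bounded box. A feasible, bounded LP attains a finite optimum at a vertex.

Evaluating z = -4a - 3b at each vertex:
  (0, 0): z = 0
  (1.5, 0): z = -6
  (0, 6): z = -18

The LP has an optimal solution: (0, 6) with z = -18.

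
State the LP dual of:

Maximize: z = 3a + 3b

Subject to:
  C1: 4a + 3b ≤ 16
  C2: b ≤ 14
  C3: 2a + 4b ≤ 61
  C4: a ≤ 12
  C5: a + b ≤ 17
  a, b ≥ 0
Minimize: z = 16y1 + 14y2 + 61y3 + 12y4 + 17y5

Subject to:
  C1: -4y1 - 2y3 - y4 - y5 ≤ -3
  C2: -3y1 - y2 - 4y3 - y5 ≤ -3
  y1, y2, y3, y4, y5 ≥ 0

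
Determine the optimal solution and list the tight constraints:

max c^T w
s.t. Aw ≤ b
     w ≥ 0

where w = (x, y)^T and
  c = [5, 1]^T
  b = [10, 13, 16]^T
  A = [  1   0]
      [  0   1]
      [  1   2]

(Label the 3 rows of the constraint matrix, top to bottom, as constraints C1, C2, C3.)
Optimal: x = 10, y = 3
Slack at optimum:
  C1: slack = 0 (binding)
  C2: slack = 10
  C3: slack = 0 (binding)
  x ≥ 0: x = 10
  y ≥ 0: y = 3
Binding constraints: C1, C3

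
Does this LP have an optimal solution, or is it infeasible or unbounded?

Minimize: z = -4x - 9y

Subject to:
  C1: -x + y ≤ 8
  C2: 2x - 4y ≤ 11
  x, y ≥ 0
Feasible point: (0, 0) satisfies every constraint, so the LP is feasible.
Direction d = (1, 1): for each constraint row a, a·d ≤ 0 —
  (-1)(1) + (1)(1) = 0 ≤ 0
  (2)(1) + (-4)(1) = -2 ≤ 0
and d ≥ 0, so (0, 0) + t·d stays feasible for every t ≥ 0. Along this ray z = -4x - 9y changes by -13 per unit t, so z → −∞.

Unbounded: there is a feasible ray along which z → −∞.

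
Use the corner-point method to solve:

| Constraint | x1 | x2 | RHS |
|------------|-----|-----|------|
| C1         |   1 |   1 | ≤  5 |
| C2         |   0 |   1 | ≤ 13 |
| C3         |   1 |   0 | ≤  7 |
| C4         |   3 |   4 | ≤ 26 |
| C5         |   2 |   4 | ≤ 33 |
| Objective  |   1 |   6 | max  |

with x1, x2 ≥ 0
Each vertex is the intersection of two constraint boundaries that also satisfies all remaining constraints:
  x1 = 0 and x2 = 0 → (0, 0)
  x1 + x2 = 5 and x2 = 0 → (5, 0)
  x1 + x2 = 5 and x1 = 0 → (0, 5)

Evaluating z = x1 + 6x2 at each vertex:
  (0, 0): z = 0
  (5, 0): z = 5
  (0, 5): z = 30

The maximum is at (0, 5) with z = 30.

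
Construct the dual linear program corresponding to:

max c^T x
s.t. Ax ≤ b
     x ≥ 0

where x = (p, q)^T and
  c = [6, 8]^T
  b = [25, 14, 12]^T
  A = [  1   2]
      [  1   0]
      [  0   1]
Minimize: z = 25y1 + 14y2 + 12y3

Subject to:
  C1: -y1 - y2 ≤ -6
  C2: -2y1 - y3 ≤ -8
  y1, y2, y3 ≥ 0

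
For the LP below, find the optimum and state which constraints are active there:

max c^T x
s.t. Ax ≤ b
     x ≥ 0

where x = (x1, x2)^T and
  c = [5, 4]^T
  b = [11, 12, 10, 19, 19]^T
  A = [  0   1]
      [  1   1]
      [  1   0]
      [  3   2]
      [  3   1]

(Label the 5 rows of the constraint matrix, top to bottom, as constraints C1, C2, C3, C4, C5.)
Optimal: x1 = 0, x2 = 9.5
Slack at optimum:
  C1: slack = 1.5
  C2: slack = 2.5
  C3: slack = 10
  C4: slack = 0 (binding)
  C5: slack = 9.5
  x1 ≥ 0: x1 = 0 (binding)
  x2 ≥ 0: x2 = 9.5
Binding constraints: C4, x1 ≥ 0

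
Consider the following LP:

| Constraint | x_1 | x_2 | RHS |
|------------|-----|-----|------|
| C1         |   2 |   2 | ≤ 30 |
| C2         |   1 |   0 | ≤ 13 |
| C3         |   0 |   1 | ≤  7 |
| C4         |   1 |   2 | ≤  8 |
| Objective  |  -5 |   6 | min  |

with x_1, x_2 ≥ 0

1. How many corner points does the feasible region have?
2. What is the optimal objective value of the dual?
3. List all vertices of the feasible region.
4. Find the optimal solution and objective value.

1. 3
2. -40 (by strong duality, equal to the primal optimum)
3. (0, 0), (8, 0), (0, 4)
4. x_1 = 8, x_2 = 0, z = -40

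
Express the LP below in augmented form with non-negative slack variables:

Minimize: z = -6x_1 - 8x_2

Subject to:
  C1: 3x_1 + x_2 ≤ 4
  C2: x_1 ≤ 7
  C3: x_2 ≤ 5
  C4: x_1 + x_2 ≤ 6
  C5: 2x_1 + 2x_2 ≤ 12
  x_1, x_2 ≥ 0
min z = -6x_1 - 8x_2

s.t.
  3x_1 + x_2 + s1 = 4
  x_1 + s2 = 7
  x_2 + s3 = 5
  x_1 + x_2 + s4 = 6
  2x_1 + 2x_2 + s5 = 12
  x_1, x_2, s1, s2, s3, s4, s5 ≥ 0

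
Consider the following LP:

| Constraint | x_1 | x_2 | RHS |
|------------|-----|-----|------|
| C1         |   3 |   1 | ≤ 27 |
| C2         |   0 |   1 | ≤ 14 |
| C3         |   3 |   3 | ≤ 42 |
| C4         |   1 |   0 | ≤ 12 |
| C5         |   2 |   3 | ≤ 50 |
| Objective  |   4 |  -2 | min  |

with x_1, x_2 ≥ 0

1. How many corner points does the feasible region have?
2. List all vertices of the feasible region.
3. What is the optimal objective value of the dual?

1. 4
2. (0, 0), (9, 0), (6.5, 7.5), (0, 14)
3. -28 (by strong duality, equal to the primal optimum)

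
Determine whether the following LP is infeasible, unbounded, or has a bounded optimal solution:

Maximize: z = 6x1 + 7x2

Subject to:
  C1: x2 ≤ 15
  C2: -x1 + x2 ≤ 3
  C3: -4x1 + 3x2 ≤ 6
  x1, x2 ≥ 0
Feasible point: (0, 0) satisfies every constraint, so the LP is feasible.
Direction d = (1, 0): for each constraint row a, a·d ≤ 0 —
  (0)(1) + (1)(0) = 0 ≤ 0
  (-1)(1) + (1)(0) = -1 ≤ 0
  (-4)(1) + (3)(0) = -4 ≤ 0
and d ≥ 0, so (0, 0) + t·d stays feasible for every t ≥ 0. Along this ray z = 6x1 + 7x2 changes by 6 per unit t, so z → +∞.

The LP is unbounded; z can be made arbitrarily large.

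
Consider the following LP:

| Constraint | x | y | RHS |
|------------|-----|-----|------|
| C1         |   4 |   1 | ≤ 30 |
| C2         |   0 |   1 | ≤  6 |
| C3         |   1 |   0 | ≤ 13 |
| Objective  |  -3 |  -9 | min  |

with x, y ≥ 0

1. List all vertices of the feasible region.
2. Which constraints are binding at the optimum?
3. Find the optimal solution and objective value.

1. (0, 0), (7.5, 0), (6, 6), (0, 6)
2. C1, C2
3. x = 6, y = 6, z = -72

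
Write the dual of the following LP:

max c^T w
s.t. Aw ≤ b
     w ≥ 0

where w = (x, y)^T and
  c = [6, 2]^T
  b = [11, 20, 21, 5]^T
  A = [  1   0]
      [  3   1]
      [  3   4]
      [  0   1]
Minimize: z = 11y1 + 20y2 + 21y3 + 5y4

Subject to:
  C1: -y1 - 3y2 - 3y3 ≤ -6
  C2: -y2 - 4y3 - y4 ≤ -2
  y1, y2, y3, y4 ≥ 0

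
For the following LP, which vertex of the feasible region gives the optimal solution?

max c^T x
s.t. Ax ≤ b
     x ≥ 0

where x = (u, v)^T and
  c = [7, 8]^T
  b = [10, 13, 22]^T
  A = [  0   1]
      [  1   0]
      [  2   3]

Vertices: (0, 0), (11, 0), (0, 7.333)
Evaluating z = 7u + 8v at each vertex:
  (0, 0): z = 0
  (11, 0): z = 77
  (0, 7.333): z = 58.67

The largest value is z = 77, attained at (11, 0).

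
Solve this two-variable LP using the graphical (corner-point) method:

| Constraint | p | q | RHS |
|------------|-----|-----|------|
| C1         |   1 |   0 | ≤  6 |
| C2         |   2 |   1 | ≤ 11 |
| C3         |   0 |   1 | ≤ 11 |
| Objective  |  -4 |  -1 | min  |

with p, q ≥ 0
p = 5.5, q = 0, z = -22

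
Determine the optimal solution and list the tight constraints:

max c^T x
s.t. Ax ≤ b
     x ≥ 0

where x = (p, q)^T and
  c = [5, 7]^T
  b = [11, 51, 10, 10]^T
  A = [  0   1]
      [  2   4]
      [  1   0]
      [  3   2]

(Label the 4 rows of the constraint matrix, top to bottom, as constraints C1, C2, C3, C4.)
Optimal: p = 0, q = 5
Binding: C4, p ≥ 0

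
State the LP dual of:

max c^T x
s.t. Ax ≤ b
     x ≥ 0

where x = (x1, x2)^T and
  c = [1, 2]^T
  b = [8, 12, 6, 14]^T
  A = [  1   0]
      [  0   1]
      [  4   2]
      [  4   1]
Minimize: z = 8y1 + 12y2 + 6y3 + 14y4

Subject to:
  C1: -y1 - 4y3 - 4y4 ≤ -1
  C2: -y2 - 2y3 - y4 ≤ -2
  y1, y2, y3, y4 ≥ 0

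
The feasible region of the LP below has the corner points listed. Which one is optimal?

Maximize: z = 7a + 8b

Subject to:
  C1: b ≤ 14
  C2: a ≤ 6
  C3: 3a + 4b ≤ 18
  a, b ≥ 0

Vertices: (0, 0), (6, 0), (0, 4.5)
Evaluating z = 7a + 8b at each vertex:
  (0, 0): z = 0
  (6, 0): z = 42
  (0, 4.5): z = 36

The largest value is z = 42, attained at (6, 0).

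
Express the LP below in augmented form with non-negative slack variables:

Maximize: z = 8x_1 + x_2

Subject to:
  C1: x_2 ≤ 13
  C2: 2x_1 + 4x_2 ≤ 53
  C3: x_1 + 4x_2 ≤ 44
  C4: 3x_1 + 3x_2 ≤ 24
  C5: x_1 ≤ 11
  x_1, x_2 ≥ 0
max z = 8x_1 + x_2

s.t.
  x_2 + s1 = 13
  2x_1 + 4x_2 + s2 = 53
  x_1 + 4x_2 + s3 = 44
  3x_1 + 3x_2 + s4 = 24
  x_1 + s5 = 11
  x_1, x_2, s1, s2, s3, s4, s5 ≥ 0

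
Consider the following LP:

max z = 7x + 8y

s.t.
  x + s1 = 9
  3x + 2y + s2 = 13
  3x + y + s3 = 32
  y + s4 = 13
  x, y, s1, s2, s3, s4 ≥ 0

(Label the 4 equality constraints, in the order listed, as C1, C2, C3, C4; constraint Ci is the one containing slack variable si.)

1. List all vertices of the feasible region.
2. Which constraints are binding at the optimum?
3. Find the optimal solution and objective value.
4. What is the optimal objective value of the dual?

1. (0, 0), (4.333, 0), (0, 6.5)
2. C2, x ≥ 0
3. x = 0, y = 6.5, z = 52
4. 52 (by strong duality, equal to the primal optimum)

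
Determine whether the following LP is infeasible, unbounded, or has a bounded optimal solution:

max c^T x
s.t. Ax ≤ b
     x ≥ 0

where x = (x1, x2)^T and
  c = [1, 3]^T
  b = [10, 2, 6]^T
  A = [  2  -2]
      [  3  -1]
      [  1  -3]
Feasible point: (0, 0) satisfies every constraint, so the LP is feasible.
Direction d = (0, 1): for each constraint row a, a·d ≤ 0 —
  (2)(0) + (-2)(1) = -2 ≤ 0
  (3)(0) + (-1)(1) = -1 ≤ 0
  (1)(0) + (-3)(1) = -3 ≤ 0
and d ≥ 0, so (0, 0) + t·d stays feasible for every t ≥ 0. Along this ray z = x1 + 3x2 changes by 3 per unit t, so z → +∞.

Unbounded: there is a feasible ray along which z → +∞.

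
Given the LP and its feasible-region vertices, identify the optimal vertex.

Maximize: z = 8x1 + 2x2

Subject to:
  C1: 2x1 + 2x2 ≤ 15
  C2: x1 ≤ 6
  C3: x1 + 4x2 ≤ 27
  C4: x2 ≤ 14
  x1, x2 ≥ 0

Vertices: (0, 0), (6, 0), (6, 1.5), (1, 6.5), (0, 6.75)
(6, 1.5) with z = 51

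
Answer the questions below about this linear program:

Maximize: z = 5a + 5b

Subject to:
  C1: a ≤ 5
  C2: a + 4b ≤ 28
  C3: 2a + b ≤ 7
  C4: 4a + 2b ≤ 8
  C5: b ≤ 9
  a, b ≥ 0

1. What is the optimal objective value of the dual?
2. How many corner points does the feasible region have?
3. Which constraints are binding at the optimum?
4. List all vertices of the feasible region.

1. 20 (by strong duality, equal to the primal optimum)
2. 3
3. C4, a ≥ 0
4. (0, 0), (2, 0), (0, 4)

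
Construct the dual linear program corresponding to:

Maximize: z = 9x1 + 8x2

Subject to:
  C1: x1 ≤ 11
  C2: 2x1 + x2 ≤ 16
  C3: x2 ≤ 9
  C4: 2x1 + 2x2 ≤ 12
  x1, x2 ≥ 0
Minimize: z = 11y1 + 16y2 + 9y3 + 12y4

Subject to:
  C1: -y1 - 2y2 - 2y4 ≤ -9
  C2: -y2 - y3 - 2y4 ≤ -8
  y1, y2, y3, y4 ≥ 0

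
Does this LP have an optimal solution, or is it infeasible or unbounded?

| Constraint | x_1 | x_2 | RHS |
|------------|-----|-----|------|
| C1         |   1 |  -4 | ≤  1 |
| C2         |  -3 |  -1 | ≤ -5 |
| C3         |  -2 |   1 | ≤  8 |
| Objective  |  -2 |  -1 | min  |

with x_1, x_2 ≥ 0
Feasible point: (1, 2) satisfies every constraint, so the LP is feasible.
Direction d = (1, 1): for each constraint row a, a·d ≤ 0 —
  (1)(1) + (-4)(1) = -3 ≤ 0
  (-3)(1) + (-1)(1) = -4 ≤ 0
  (-2)(1) + (1)(1) = -1 ≤ 0
and d ≥ 0, so (1, 2) + t·d stays feasible for every t ≥ 0. Along this ray z = -2x_1 - x_2 changes by -3 per unit t, so z → −∞.

Unbounded — the objective can decrease without bound over the feasible region.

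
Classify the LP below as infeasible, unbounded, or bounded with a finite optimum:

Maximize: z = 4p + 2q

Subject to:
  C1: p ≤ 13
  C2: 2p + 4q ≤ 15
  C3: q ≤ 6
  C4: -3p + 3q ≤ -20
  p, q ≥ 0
The point (7.5, 0) satisfies every constraint, so the LP is feasible; the constraints give p ≤ 13 and q ≤ 6, which with p, q ≥ 0 keep the feasible region inside a bounded box. A feasible, bounded LP attains a finite optimum at a vertex.

Evaluating z = 4p + 2q at each vertex:
  (6.667, 0): z = 26.67
  (7.5, 0): z = 30
  (6.944, 0.2778): z = 28.33

Feasible with finite optimum z* = 30 at (7.5, 0).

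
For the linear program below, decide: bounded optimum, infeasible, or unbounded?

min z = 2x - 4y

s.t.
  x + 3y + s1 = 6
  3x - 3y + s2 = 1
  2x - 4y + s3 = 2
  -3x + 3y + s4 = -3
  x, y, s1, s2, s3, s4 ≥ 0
The row 3x - 3y + s2 = 1 with s2 ≥ 0 requires 3x - 3y ≤ 1, while the row -3x + 3y + s4 = -3 with s4 ≥ 0 is equivalent to 3x - 3y ≥ 3. Together they would need 3 ≤ 3x - 3y ≤ 1, which is impossible since 3 > 1. No point satisfies all constraints.

Infeasible — the constraint set is empty.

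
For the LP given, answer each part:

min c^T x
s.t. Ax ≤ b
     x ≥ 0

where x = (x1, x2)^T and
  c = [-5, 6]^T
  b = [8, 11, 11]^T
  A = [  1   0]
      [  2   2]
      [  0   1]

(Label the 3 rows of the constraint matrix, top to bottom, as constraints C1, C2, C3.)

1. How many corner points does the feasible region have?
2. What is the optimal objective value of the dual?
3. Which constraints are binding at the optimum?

1. 3
2. -27.5 (by strong duality, equal to the primal optimum)
3. C2, x2 ≥ 0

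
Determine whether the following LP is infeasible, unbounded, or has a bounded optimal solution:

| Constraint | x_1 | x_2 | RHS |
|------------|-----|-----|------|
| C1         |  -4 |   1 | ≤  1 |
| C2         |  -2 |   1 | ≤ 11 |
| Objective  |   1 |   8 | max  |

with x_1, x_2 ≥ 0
Feasible point: (0, 0) satisfies every constraint, so the LP is feasible.
Direction d = (1, 0): for each constraint row a, a·d ≤ 0 —
  (-4)(1) + (1)(0) = -4 ≤ 0
  (-2)(1) + (1)(0) = -2 ≤ 0
and d ≥ 0, so (0, 0) + t·d stays feasible for every t ≥ 0. Along this ray z = x_1 + 8x_2 changes by 1 per unit t, so z → +∞.

Unbounded: there is a feasible ray along which z → +∞.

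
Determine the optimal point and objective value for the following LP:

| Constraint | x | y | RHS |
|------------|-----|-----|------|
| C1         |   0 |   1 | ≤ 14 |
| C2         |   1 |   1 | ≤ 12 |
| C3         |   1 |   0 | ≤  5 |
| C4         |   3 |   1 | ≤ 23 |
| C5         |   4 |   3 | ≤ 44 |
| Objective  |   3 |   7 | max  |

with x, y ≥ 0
x = 0, y = 12, z = 84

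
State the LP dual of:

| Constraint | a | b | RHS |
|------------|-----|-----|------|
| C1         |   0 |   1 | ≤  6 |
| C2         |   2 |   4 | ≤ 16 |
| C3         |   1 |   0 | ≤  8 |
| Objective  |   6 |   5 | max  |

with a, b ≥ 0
Minimize: z = 6y1 + 16y2 + 8y3

Subject to:
  C1: -2y2 - y3 ≤ -6
  C2: -y1 - 4y2 ≤ -5
  y1, y2, y3 ≥ 0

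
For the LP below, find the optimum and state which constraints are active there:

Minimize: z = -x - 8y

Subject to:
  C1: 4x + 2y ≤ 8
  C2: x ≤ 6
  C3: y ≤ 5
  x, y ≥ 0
Optimal: x = 0, y = 4
Slack at optimum:
  C1: slack = 0 (binding)
  C2: slack = 6
  C3: slack = 1
  x ≥ 0: x = 0 (binding)
  y ≥ 0: y = 4
Binding constraints: C1, x ≥ 0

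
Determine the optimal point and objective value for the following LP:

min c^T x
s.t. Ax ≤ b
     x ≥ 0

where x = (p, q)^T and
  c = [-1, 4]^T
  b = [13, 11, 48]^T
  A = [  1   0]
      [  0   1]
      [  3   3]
Each vertex is the intersection of two constraint boundaries that also satisfies all remaining constraints:
  p = 0 and q = 0 → (0, 0)
  p = 13 and q = 0 → (13, 0)
  p = 13 and 3p + 3q = 48 → (13, 3)
  q = 11 and 3p + 3q = 48 → (5, 11)
  q = 11 and p = 0 → (0, 11)

Evaluating z = -p + 4q at each vertex:
  (0, 0): z = 0
  (13, 0): z = -13
  (13, 3): z = -1
  (5, 11): z = 39
  (0, 11): z = 44

The minimum is at (13, 0) with z = -13.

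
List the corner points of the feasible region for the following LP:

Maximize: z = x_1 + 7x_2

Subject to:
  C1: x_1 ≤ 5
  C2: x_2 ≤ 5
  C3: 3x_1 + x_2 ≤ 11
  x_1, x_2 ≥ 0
Each vertex is the intersection of two constraint boundaries that also satisfies all remaining constraints:
  x_1 = 0 and x_2 = 0 → (0, 0)
  3x_1 + x_2 = 11 and x_2 = 0 → (3.667, 0)
  x_2 = 5 and 3x_1 + x_2 = 11 → (2, 5)
  x_2 = 5 and x_1 = 0 → (0, 5)

Vertices: (0, 0), (3.667, 0), (2, 5), (0, 5)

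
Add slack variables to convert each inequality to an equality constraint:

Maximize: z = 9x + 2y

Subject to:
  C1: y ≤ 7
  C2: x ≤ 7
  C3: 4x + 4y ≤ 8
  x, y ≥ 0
max z = 9x + 2y

s.t.
  y + s1 = 7
  x + s2 = 7
  4x + 4y + s3 = 8
  x, y, s1, s2, s3 ≥ 0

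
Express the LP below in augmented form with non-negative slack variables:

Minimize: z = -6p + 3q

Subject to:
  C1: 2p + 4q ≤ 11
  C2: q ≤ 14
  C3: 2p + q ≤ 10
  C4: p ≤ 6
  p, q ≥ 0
min z = -6p + 3q

s.t.
  2p + 4q + s1 = 11
  q + s2 = 14
  2p + q + s3 = 10
  p + s4 = 6
  p, q, s1, s2, s3, s4 ≥ 0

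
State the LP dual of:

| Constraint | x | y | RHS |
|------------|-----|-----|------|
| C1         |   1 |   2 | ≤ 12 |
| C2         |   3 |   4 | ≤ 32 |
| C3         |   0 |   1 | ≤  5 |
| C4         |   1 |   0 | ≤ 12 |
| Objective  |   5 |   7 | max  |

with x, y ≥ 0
Minimize: z = 12y1 + 32y2 + 5y3 + 12y4

Subject to:
  C1: -y1 - 3y2 - y4 ≤ -5
  C2: -2y1 - 4y2 - y3 ≤ -7
  y1, y2, y3, y4 ≥ 0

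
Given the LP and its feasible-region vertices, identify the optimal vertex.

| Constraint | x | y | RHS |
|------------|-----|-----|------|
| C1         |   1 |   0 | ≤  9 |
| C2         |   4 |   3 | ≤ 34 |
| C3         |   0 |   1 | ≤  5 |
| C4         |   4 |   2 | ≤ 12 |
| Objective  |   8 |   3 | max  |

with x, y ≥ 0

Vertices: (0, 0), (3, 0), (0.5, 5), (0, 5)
Evaluating z = 8x + 3y at each vertex:
  (0, 0): z = 0
  (3, 0): z = 24
  (0.5, 5): z = 19
  (0, 5): z = 15

The largest value is z = 24, attained at (3, 0).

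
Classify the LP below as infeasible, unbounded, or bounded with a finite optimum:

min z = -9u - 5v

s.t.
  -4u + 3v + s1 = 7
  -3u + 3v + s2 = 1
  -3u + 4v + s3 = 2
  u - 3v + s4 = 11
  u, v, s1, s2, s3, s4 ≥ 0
Feasible point: (0, 0) satisfies every constraint, so the LP is feasible.
Direction d = (4, 3): for each constraint row a, a·d ≤ 0 —
  (-4)(4) + (3)(3) = -7 ≤ 0
  (-3)(4) + (3)(3) = -3 ≤ 0
  (-3)(4) + (4)(3) = 0 ≤ 0
  (1)(4) + (-3)(3) = -5 ≤ 0
and d ≥ 0, so (0, 0) + t·d stays feasible for every t ≥ 0. Along this ray z = -9u - 5v changes by -51 per unit t, so z → −∞.

The LP is unbounded; z can be made arbitrarily small.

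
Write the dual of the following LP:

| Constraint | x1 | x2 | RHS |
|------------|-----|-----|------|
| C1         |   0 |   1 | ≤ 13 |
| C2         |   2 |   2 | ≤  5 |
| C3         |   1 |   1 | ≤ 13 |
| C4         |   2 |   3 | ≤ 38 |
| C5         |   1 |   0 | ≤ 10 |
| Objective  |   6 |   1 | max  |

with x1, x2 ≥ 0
Minimize: z = 13y1 + 5y2 + 13y3 + 38y4 + 10y5

Subject to:
  C1: -2y2 - y3 - 2y4 - y5 ≤ -6
  C2: -y1 - 2y2 - y3 - 3y4 ≤ -1
  y1, y2, y3, y4, y5 ≥ 0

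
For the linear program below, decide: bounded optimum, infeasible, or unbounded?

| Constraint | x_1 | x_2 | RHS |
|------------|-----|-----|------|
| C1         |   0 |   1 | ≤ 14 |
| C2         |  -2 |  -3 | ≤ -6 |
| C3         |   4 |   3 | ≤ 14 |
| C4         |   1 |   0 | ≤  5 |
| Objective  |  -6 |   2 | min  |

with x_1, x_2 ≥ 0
The point (3.5, 0) satisfies every constraint, so the LP is feasible; the constraints give x_1 ≤ 5 and x_2 ≤ 14, which with x_1, x_2 ≥ 0 keep the feasible region inside a bounded box. A feasible, bounded LP attains a finite optimum at a vertex.

The LP has an optimal solution: (3.5, 0) with z = -21.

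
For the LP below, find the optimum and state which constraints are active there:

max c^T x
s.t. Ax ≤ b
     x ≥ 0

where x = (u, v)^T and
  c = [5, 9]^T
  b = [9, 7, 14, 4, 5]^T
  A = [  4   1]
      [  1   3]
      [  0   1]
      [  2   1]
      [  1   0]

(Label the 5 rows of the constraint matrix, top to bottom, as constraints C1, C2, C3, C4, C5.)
Optimal: u = 1, v = 2
Slack at optimum:
  C1: slack = 3
  C2: slack = 0 (binding)
  C3: slack = 12
  C4: slack = 0 (binding)
  C5: slack = 4
  u ≥ 0: u = 1
  v ≥ 0: v = 2
Binding constraints: C2, C4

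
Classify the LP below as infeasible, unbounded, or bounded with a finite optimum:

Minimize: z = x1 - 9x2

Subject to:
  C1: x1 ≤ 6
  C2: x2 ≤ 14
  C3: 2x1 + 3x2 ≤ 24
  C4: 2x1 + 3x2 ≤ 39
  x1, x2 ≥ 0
The point (0, 8) satisfies every constraint, so the LP is feasible; the constraints give x1 ≤ 6 and x2 ≤ 14, which with x1, x2 ≥ 0 keep the feasible region inside a bounded box. A feasible, bounded LP attains a finite optimum at a vertex.

Evaluating z = x1 - 9x2 at each vertex:
  (0, 0): z = 0
  (6, 0): z = 6
  (6, 4): z = -30
  (0, 8): z = -72

The LP has an optimal solution: (0, 8) with z = -72.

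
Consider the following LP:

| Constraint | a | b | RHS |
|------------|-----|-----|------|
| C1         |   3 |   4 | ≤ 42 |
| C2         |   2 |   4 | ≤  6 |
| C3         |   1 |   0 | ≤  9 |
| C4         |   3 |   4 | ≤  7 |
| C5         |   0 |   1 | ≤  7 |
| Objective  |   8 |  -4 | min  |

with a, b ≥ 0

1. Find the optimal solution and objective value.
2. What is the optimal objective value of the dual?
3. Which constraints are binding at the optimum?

1. a = 0, b = 1.5, z = -6
2. -6 (by strong duality, equal to the primal optimum)
3. C2, a ≥ 0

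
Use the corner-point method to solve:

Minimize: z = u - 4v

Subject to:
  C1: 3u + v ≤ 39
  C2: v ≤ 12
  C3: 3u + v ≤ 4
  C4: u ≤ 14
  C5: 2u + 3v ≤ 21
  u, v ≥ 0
u = 0, v = 4, z = -16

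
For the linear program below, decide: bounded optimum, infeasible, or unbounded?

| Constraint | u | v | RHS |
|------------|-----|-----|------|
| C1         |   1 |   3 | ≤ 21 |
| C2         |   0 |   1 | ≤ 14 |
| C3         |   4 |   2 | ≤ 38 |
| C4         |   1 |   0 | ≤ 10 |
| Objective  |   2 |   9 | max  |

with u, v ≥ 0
The point (0, 7) satisfies every constraint, so the LP is feasible; the constraints give u ≤ 10 and v ≤ 14, which with u, v ≥ 0 keep the feasible region inside a bounded box. A feasible, bounded LP attains a finite optimum at a vertex.

Evaluating z = 2u + 9v at each vertex:
  (0, 0): z = 0
  (9.5, 0): z = 19
  (7.2, 4.6): z = 55.8
  (0, 7): z = 63

Bounded optimum: z* = 63 at (0, 7).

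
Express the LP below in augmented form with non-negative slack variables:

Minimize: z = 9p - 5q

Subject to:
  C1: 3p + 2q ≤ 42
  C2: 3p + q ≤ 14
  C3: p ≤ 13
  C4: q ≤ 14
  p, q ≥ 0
min z = 9p - 5q

s.t.
  3p + 2q + s1 = 42
  3p + q + s2 = 14
  p + s3 = 13
  q + s4 = 14
  p, q, s1, s2, s3, s4 ≥ 0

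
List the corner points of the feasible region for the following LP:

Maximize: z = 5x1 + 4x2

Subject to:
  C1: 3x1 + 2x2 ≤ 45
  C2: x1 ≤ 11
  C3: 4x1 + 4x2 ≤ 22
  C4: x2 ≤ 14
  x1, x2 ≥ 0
Each vertex is the intersection of two constraint boundaries that also satisfies all remaining constraints:
  x1 = 0 and x2 = 0 → (0, 0)
  4x1 + 4x2 = 22 and x2 = 0 → (5.5, 0)
  4x1 + 4x2 = 22 and x1 = 0 → (0, 5.5)

Vertices: (0, 0), (5.5, 0), (0, 5.5)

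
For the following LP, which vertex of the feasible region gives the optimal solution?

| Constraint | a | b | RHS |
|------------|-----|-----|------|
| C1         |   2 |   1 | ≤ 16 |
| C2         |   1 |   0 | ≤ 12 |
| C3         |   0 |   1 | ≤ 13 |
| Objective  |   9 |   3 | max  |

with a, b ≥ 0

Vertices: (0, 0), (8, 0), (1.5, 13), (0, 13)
(8, 0) with z = 72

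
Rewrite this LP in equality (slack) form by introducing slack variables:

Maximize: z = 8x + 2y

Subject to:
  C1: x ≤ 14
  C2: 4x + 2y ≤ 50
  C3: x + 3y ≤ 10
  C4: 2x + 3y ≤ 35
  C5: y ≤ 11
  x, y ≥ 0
max z = 8x + 2y

s.t.
  x + s1 = 14
  4x + 2y + s2 = 50
  x + 3y + s3 = 10
  2x + 3y + s4 = 35
  y + s5 = 11
  x, y, s1, s2, s3, s4, s5 ≥ 0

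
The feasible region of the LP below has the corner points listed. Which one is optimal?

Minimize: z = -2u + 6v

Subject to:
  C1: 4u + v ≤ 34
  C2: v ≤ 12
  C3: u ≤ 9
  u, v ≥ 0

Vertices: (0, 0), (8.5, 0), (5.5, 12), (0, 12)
Evaluating z = -2u + 6v at each vertex:
  (0, 0): z = 0
  (8.5, 0): z = -17
  (5.5, 12): z = 61
  (0, 12): z = 72

The smallest value is z = -17, attained at (8.5, 0).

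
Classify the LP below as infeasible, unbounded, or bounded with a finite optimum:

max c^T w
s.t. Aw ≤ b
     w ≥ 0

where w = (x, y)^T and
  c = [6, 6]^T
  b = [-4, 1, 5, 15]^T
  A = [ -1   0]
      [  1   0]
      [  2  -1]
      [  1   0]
One constraint requires x ≤ 1, while the constraint -x ≤ -4 is equivalent to x ≥ 4. Together they would need 4 ≤ x ≤ 1, which is impossible since 4 > 1. No point satisfies all constraints.

Infeasible — the constraint set is empty.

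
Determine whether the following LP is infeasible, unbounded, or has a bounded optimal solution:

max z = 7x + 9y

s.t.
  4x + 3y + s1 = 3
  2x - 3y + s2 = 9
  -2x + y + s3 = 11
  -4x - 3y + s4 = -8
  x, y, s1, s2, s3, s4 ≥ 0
The row 4x + 3y + s1 = 3 with s1 ≥ 0 requires 4x + 3y ≤ 3, while the row -4x - 3y + s4 = -8 with s4 ≥ 0 is equivalent to 4x + 3y ≥ 8. Together they would need 8 ≤ 4x + 3y ≤ 3, which is impossible since 8 > 3. No point satisfies all constraints.

The feasible region is empty; the LP is infeasible.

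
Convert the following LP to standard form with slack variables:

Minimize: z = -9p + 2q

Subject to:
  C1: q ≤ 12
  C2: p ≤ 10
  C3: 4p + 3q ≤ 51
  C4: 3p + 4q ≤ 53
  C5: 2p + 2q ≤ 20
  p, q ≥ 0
min z = -9p + 2q

s.t.
  q + s1 = 12
  p + s2 = 10
  4p + 3q + s3 = 51
  3p + 4q + s4 = 53
  2p + 2q + s5 = 20
  p, q, s1, s2, s3, s4, s5 ≥ 0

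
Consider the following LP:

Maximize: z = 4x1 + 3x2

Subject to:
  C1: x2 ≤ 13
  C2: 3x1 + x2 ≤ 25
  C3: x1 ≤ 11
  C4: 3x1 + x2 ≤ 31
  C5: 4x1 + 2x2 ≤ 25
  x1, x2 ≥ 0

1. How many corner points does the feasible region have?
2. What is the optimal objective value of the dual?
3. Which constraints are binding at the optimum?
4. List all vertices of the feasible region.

1. 3
2. 37.5 (by strong duality, equal to the primal optimum)
3. C5, x1 ≥ 0
4. (0, 0), (6.25, 0), (0, 12.5)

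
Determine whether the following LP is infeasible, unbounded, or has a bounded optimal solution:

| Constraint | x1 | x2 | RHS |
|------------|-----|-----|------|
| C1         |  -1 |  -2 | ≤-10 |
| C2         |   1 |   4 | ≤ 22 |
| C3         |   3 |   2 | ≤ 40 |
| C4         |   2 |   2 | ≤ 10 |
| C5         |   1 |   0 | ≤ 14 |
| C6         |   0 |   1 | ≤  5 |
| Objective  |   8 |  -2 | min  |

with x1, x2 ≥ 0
The point (0, 5) satisfies every constraint, so the LP is feasible; the constraints give x1 ≤ 14 and x2 ≤ 5, which with x1, x2 ≥ 0 keep the feasible region inside a bounded box. A feasible, bounded LP attains a finite optimum at a vertex.

Bounded optimum: z* = -10 at (0, 5).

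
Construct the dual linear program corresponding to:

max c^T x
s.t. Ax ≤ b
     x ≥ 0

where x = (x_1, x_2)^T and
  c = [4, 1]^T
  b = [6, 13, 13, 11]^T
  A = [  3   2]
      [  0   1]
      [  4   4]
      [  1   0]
Minimize: z = 6y1 + 13y2 + 13y3 + 11y4

Subject to:
  C1: -3y1 - 4y3 - y4 ≤ -4
  C2: -2y1 - y2 - 4y3 ≤ -1
  y1, y2, y3, y4 ≥ 0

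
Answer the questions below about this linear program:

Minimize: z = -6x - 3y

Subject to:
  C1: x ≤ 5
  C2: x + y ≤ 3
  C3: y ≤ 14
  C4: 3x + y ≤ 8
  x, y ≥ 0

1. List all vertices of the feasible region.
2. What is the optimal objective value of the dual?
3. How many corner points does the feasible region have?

1. (0, 0), (2.667, 0), (2.5, 0.5), (0, 3)
2. -16.5 (by strong duality, equal to the primal optimum)
3. 4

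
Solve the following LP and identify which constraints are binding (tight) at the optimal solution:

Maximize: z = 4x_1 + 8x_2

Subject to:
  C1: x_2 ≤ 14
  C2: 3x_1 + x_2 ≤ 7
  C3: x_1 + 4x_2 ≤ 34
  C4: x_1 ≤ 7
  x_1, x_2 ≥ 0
Optimal: x_1 = 0, x_2 = 7
Slack at optimum:
  C1: slack = 7
  C2: slack = 0 (binding)
  C3: slack = 6
  C4: slack = 7
  x_1 ≥ 0: x_1 = 0 (binding)
  x_2 ≥ 0: x_2 = 7
Binding constraints: C2, x_1 ≥ 0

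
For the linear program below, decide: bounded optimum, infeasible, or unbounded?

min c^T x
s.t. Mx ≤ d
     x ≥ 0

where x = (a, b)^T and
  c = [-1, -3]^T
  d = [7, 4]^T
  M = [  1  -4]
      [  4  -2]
Feasible point: (0, 0) satisfies every constraint, so the LP is feasible.
Direction d = (0, 1): for each constraint row a, a·d ≤ 0 —
  (1)(0) + (-4)(1) = -4 ≤ 0
  (4)(0) + (-2)(1) = -2 ≤ 0
and d ≥ 0, so (0, 0) + t·d stays feasible for every t ≥ 0. Along this ray z = -a - 3b changes by -3 per unit t, so z → −∞.

Unbounded: there is a feasible ray along which z → −∞.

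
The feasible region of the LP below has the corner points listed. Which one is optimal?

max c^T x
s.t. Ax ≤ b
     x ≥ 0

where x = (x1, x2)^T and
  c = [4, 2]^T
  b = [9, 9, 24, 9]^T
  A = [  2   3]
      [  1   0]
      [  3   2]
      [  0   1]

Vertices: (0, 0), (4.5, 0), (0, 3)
Evaluating z = 4x1 + 2x2 at each vertex:
  (0, 0): z = 0
  (4.5, 0): z = 18
  (0, 3): z = 6

The largest value is z = 18, attained at (4.5, 0).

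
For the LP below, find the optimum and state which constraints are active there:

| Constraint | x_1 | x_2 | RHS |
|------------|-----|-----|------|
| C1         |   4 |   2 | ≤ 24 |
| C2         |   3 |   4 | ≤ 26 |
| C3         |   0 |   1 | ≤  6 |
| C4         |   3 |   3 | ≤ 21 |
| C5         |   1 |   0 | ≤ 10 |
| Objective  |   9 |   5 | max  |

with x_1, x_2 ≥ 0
Optimal: x_1 = 5, x_2 = 2
Binding: C1, C4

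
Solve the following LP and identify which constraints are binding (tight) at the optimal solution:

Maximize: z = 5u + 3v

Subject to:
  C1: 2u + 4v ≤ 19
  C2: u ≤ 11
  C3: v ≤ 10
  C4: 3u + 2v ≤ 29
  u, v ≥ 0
Optimal: u = 9.5, v = 0
Binding: C1, v ≥ 0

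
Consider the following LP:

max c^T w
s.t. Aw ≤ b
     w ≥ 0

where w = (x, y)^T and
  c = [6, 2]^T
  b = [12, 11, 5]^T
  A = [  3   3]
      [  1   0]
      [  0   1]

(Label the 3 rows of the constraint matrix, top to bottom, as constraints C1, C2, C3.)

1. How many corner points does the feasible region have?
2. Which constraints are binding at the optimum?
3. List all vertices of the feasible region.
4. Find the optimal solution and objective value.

1. 3
2. C1, y ≥ 0
3. (0, 0), (4, 0), (0, 4)
4. x = 4, y = 0, z = 24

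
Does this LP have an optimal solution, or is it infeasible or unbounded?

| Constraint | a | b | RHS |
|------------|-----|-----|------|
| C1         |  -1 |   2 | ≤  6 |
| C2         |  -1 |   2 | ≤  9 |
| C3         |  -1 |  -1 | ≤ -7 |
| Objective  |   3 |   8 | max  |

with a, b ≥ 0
Feasible point: (3, 4) satisfies every constraint, so the LP is feasible.
Direction d = (1, 0): for each constraint row a, a·d ≤ 0 —
  (-1)(1) + (2)(0) = -1 ≤ 0
  (-1)(1) + (2)(0) = -1 ≤ 0
  (-1)(1) + (-1)(0) = -1 ≤ 0
and d ≥ 0, so (3, 4) + t·d stays feasible for every t ≥ 0. Along this ray z = 3a + 8b changes by 3 per unit t, so z → +∞.

Unbounded: there is a feasible ray along which z → +∞.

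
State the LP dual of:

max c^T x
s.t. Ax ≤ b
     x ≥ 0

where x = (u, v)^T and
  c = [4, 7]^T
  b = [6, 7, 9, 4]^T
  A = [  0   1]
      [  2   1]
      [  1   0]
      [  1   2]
Minimize: z = 6y1 + 7y2 + 9y3 + 4y4

Subject to:
  C1: -2y2 - y3 - y4 ≤ -4
  C2: -y1 - y2 - 2y4 ≤ -7
  y1, y2, y3, y4 ≥ 0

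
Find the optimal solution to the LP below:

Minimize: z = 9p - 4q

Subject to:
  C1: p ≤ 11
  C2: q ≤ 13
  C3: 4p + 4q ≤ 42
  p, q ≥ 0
Each vertex is the intersection of two constraint boundaries that also satisfies all remaining constraints:
  p = 0 and q = 0 → (0, 0)
  4p + 4q = 42 and q = 0 → (10.5, 0)
  4p + 4q = 42 and p = 0 → (0, 10.5)

Evaluating z = 9p - 4q at each vertex:
  (0, 0): z = 0
  (10.5, 0): z = 94.5
  (0, 10.5): z = -42

The minimum is at (0, 10.5) with z = -42.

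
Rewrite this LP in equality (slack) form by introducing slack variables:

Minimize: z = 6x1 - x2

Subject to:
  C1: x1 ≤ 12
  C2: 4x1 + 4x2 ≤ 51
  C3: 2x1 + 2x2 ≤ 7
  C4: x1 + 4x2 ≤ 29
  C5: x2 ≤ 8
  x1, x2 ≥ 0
min z = 6x1 - x2

s.t.
  x1 + s1 = 12
  4x1 + 4x2 + s2 = 51
  2x1 + 2x2 + s3 = 7
  x1 + 4x2 + s4 = 29
  x2 + s5 = 8
  x1, x2, s1, s2, s3, s4, s5 ≥ 0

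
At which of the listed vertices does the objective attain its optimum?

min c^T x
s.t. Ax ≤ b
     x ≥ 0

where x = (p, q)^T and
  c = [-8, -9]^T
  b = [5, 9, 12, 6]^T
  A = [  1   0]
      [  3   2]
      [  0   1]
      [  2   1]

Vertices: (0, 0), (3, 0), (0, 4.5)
Evaluating z = -8p - 9q at each vertex:
  (0, 0): z = 0
  (3, 0): z = -24
  (0, 4.5): z = -40.5

The smallest value is z = -40.5, attained at (0, 4.5).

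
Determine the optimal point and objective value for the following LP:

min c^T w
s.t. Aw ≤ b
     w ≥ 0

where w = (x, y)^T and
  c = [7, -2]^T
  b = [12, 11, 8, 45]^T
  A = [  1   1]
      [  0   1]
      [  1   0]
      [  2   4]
Each vertex is the intersection of two constraint boundaries that also satisfies all remaining constraints:
  x = 0 and y = 0 → (0, 0)
  x = 8 and y = 0 → (8, 0)
  x + y = 12 and x = 8 → (8, 4)
  x + y = 12 and 2x + 4y = 45 → (1.5, 10.5)
  y = 11 and 2x + 4y = 45 → (0.5, 11)
  y = 11 and x = 0 → (0, 11)

Evaluating z = 7x - 2y at each vertex:
  (0, 0): z = 0
  (8, 0): z = 56
  (8, 4): z = 48
  (1.5, 10.5): z = -10.5
  (0.5, 11): z = -18.5
  (0, 11): z = -22

The minimum is at (0, 11) with z = -22.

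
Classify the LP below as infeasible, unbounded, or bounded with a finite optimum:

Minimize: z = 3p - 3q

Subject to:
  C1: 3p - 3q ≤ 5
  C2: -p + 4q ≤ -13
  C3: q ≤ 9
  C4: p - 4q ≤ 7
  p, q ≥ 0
C4 requires p - 4q ≤ 7, while C2 (-p + 4q ≤ -13) is equivalent to p - 4q ≥ 13. Together they would need 13 ≤ p - 4q ≤ 7, which is impossible since 13 > 7. No point satisfies all constraints.

Infeasible: no point satisfies all constraints simultaneously.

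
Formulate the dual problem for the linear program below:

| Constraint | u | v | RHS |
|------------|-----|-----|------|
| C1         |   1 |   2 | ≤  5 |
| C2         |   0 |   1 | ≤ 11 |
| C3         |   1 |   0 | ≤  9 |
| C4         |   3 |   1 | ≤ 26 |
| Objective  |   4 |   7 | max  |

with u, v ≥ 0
Minimize: z = 5y1 + 11y2 + 9y3 + 26y4

Subject to:
  C1: -y1 - y3 - 3y4 ≤ -4
  C2: -2y1 - y2 - y4 ≤ -7
  y1, y2, y3, y4 ≥ 0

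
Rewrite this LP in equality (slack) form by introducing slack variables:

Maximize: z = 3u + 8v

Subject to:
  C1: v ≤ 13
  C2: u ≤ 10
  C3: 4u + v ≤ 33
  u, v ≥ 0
max z = 3u + 8v

s.t.
  v + s1 = 13
  u + s2 = 10
  4u + v + s3 = 33
  u, v, s1, s2, s3 ≥ 0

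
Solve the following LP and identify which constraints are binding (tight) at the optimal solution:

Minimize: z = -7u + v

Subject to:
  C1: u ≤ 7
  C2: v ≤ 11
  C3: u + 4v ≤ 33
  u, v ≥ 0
Optimal: u = 7, v = 0
Binding: C1, v ≥ 0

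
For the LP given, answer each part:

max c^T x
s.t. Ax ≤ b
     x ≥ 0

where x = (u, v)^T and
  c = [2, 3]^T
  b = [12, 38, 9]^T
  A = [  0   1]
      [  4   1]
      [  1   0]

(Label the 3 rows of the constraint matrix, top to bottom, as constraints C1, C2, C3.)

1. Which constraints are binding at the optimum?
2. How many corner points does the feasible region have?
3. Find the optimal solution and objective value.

1. C1, C2
2. 5
3. u = 6.5, v = 12, z = 49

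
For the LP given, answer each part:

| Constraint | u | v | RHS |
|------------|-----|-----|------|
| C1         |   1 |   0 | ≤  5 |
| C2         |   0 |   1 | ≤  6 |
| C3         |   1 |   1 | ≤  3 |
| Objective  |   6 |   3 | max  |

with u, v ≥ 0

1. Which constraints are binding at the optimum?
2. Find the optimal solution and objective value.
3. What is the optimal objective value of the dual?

1. C3, v ≥ 0
2. u = 3, v = 0, z = 18
3. 18 (by strong duality, equal to the primal optimum)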